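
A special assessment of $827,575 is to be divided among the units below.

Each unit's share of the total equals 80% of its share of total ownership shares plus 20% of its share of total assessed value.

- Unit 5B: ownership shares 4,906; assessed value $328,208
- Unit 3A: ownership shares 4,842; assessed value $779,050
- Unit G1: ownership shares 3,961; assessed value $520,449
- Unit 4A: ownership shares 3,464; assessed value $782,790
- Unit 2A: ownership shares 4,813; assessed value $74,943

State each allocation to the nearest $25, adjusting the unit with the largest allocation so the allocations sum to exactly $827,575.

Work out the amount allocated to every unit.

Totals — ownership shares 21,986, assessed value 2,485,440.
Composite weights (80% ownership shares + 20% assessed value): Unit 5B 0.2049; Unit 3A 0.2389; Unit G1 0.1860; Unit 4A 0.1890; Unit 2A 0.1812.
Proportional shares: Unit 5B 169,590.02; Unit 3A 197,686.11; Unit G1 153,935.50; Unit 4A 156,439.73; Unit 2A 149,923.64.
After rounding ($25): Unit 5B $169,600; Unit 3A $197,675; Unit G1 $153,925; Unit 4A $156,450; Unit 2A $149,925. Sum = $827,575.
No rounding difference to absorb.

Unit 5B: $169,600 · Unit 3A: $197,675 · Unit G1: $153,925 · Unit 4A: $156,450 · Unit 2A: $149,925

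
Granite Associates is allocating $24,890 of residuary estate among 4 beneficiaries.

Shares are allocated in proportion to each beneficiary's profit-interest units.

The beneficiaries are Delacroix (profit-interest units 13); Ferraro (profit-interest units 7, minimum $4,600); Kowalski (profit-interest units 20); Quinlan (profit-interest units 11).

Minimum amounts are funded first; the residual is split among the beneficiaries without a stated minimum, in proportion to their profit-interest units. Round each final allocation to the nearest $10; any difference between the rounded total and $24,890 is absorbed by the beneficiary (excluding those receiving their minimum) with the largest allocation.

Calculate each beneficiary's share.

Delacroix: $5,990 · Ferraro: $4,600 · Kowalski: $9,230 · Quinlan: $5,070

Minimums first: Ferraro $4,600. Balance $20,290.
Balance split over remaining profit-interest units 44: Delacroix 5,994.77 → $5,990; Kowalski 9,222.73 → $9,220; Quinlan 5,072.50 → $5,070.
Rounding difference +$10 applied to Kowalski → $9,230.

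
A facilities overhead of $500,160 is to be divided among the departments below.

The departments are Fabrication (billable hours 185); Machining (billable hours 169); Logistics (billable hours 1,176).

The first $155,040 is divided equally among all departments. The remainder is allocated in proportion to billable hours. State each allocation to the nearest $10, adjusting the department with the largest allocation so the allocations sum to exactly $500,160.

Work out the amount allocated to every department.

Fabrication: $93,410 · Machining: $89,800 · Logistics: $316,950

$155,040 shared equally gives $51,680 per department.
Remainder $345,120 by billable hours (total 1,530): Fabrication 41,730.20 → $41,730; Machining 38,121.10 → $38,120; Logistics 265,268.71 → $265,270.
Totals: Fabrication $51,680 + $41,730 = $93,410; Machining $51,680 + $38,120 = $89,800; Logistics $51,680 + $265,270 = $316,950.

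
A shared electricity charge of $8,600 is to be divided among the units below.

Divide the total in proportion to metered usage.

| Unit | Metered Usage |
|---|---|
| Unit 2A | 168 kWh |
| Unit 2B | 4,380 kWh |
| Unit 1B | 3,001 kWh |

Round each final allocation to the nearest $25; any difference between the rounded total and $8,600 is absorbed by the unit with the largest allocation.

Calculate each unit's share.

Unit 2A: $200 · Unit 2B: $4,975 · Unit 1B: $3,425

Sum of metered usage: 7,549.
Raw shares: Unit 2A 168/7,549 × $8,600 = 191.39; Unit 2B 4,380/7,549 × $8,600 = 4,989.80; Unit 1B 3,001/7,549 × $8,600 = 3,418.81.
Rounded to nearest $25: Unit 2A $200; Unit 2B $5,000; Unit 1B $3,425. Sum = $8,625.
Difference $8,600 − $8,625 = −$25 applied to largest allocation (Unit 2B): Unit 2B becomes $4,975.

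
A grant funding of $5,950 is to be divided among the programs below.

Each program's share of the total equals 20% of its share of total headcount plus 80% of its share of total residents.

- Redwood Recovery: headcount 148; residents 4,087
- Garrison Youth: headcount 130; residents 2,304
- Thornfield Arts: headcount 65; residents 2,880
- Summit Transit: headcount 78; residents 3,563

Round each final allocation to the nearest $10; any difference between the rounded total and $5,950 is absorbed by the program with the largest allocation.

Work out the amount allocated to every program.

Redwood Recovery: $1,940 | Garrison Youth: $1,220 | Thornfield Arts: $1,250 | Summit Transit: $1,540

Totals — headcount 421, residents 12,834.
Blended shares (20% headcount + 80% residents): Redwood Recovery 0.3251; Garrison Youth 0.2054; Thornfield Arts 0.2104; Summit Transit 0.2592.
Pro-rata amounts: Redwood Recovery 1,934.16; Garrison Youth 1,221.99; Thornfield Arts 1,251.89; Summit Transit 1,541.96.
After rounding ($10): Redwood Recovery $1,930; Garrison Youth $1,220; Thornfield Arts $1,250; Summit Transit $1,540. Sum = $5,940.
Difference $5,950 − $5,940 = +$10 applied to largest allocation (Redwood Recovery): Redwood Recovery becomes $1,940.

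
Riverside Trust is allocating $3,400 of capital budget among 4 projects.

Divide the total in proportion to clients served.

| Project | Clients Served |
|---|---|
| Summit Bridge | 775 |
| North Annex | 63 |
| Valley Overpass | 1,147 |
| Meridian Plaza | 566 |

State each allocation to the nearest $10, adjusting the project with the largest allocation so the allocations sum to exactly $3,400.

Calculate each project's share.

Total clients served = 2,551.
Unrounded shares: Summit Bridge 775/2,551 × $3,400 = 1,032.93; North Annex 63/2,551 × $3,400 = 83.97; Valley Overpass 1,147/2,551 × $3,400 = 1,528.73; Meridian Plaza 566/2,551 × $3,400 = 754.37.
At nearest $10: Summit Bridge $1,030; North Annex $80; Valley Overpass $1,530; Meridian Plaza $750. Sum = $3,390.
Difference $3,400 − $3,390 = +$10 applied to largest allocation (Valley Overpass): Valley Overpass becomes $1,540.

Summit Bridge: $1,030; North Annex: $80; Valley Overpass: $1,540; Meridian Plaza: $750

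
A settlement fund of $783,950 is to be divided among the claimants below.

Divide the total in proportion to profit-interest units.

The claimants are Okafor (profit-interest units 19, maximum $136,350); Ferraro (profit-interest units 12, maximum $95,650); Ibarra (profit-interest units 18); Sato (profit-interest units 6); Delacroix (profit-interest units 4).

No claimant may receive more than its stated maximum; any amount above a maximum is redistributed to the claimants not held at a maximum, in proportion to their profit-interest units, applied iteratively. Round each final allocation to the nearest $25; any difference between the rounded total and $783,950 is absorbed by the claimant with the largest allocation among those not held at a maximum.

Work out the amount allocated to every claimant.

Combined profit-interest units = 59.
Unconstrained shares: Okafor 252,458.47; Ferraro 159,447.46; Ibarra 239,171.19; Sato 79,723.73; Delacroix 53,149.15.
Cap binds for Okafor ($136,350), Ferraro ($95,650); remaining pool $551,950 reallocated over remaining profit-interest units 28.
Redistributed shares: Ibarra 354,825.00 → $354,825; Sato 118,275.00 → $118,275; Delacroix 78,850.00 → $78,850.

Okafor: $136,350 · Ferraro: $95,650 · Ibarra: $354,825 · Sato: $118,275 · Delacroix: $78,850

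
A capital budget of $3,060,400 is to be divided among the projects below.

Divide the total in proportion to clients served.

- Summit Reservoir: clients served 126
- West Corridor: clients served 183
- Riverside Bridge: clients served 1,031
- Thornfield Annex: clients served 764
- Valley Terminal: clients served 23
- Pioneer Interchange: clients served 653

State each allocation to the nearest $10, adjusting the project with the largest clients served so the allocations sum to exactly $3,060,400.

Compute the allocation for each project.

Summit Reservoir: $138,710 | West Corridor: $201,460 | Riverside Bridge: $1,134,990 | Thornfield Annex: $841,060 | Valley Terminal: $25,320 | Pioneer Interchange: $718,860

Sum of clients served: 126 + 183 + 1,031 + 764 + 23 + 653 = 2,780.
Unrounded shares: Summit Reservoir 138,708.78; West Corridor 201,457.99; Riverside Bridge 1,134,990.07; Thornfield Annex 841,059.57; Valley Terminal 25,319.86; Pioneer Interchange 718,863.74.
At nearest $10: Summit Reservoir $138,710; West Corridor $201,460; Riverside Bridge $1,134,990; Thornfield Annex $841,060; Valley Terminal $25,320; Pioneer Interchange $718,860. Sum = $3,060,400.
Sum already equals the total — no adjustment.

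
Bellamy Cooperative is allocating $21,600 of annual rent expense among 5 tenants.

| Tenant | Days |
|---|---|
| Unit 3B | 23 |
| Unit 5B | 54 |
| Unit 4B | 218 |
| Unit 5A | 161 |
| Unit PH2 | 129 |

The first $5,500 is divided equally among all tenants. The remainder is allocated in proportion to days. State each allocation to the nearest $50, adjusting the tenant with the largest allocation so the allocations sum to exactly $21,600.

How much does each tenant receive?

Unit 3B: $1,750; Unit 5B: $2,600; Unit 4B: $7,050; Unit 5A: $5,550; Unit PH2: $4,650

$5,500 shared equally gives $1,100 per tenant.
Remainder $16,100 by days (total 585): Unit 3B 632.99 → $650; Unit 5B 1,486.15 → $1,500; Unit 4B 5,999.66 → $6,000; Unit 5A 4,430.94 → $4,450; Unit PH2 3,550.26 → $3,550.
Rounding difference −$50 on remainder applied to Unit 4B.
Totals: Unit 3B $1,100 + $650 = $1,750; Unit 5B $1,100 + $1,500 = $2,600; Unit 4B $1,100 + $5,950 = $7,050; Unit 5A $1,100 + $4,450 = $5,550; Unit PH2 $1,100 + $3,550 = $4,650.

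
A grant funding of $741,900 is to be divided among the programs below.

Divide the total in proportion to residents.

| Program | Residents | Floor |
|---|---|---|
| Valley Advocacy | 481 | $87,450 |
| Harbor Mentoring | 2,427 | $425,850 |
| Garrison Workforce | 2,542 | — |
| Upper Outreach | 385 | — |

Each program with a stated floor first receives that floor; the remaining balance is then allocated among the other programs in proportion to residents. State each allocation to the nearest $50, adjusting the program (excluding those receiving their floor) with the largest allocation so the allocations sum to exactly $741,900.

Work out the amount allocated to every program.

Fund the minimums — Valley Advocacy $87,450; Harbor Mentoring $425,850. Remaining pool $228,600.
Remaining pool split over remaining residents 2,927: Garrison Workforce 198,531.33 → $198,550; Upper Outreach 30,068.67 → $30,050.

Valley Advocacy: $87,450; Harbor Mentoring: $425,850; Garrison Workforce: $198,550; Upper Outreach: $30,050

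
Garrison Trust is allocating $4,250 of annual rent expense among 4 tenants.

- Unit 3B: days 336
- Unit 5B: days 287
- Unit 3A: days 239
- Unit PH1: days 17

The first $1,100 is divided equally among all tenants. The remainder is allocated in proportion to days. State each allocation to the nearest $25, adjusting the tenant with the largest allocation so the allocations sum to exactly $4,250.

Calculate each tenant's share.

First tranche $1,100 split equally: $275 each.
Remainder $3,150 by days (total 879): Unit 3B 1,204.10 → $1,200; Unit 5B 1,028.50 → $1,025; Unit 3A 856.48 → $850; Unit PH1 60.92 → $50.
Rounding difference +$25 on remainder applied to Unit 3B.
Totals: Unit 3B $275 + $1,225 = $1,500; Unit 5B $275 + $1,025 = $1,300; Unit 3A $275 + $850 = $1,125; Unit PH1 $275 + $50 = $325.

Unit 3B: $1,500 | Unit 5B: $1,300 | Unit 3A: $1,125 | Unit PH1: $325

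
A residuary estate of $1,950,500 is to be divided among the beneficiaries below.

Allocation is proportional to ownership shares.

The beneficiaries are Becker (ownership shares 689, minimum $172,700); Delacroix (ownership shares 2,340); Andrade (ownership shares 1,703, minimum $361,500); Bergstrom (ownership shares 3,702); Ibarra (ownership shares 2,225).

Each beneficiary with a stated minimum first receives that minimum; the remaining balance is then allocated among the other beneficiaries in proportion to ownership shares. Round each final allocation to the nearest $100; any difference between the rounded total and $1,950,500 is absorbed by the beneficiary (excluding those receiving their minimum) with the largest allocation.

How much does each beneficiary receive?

Minimums first: Becker $172,700; Andrade $361,500. Balance $1,416,300.
Balance split over remaining ownership shares 8,267: Delacroix 400,888.11 → $400,900; Bergstrom 634,225.55 → $634,200; Ibarra 381,186.34 → $381,200.

Becker: $172,700 · Delacroix: $400,900 · Andrade: $361,500 · Bergstrom: $634,200 · Ibarra: $381,200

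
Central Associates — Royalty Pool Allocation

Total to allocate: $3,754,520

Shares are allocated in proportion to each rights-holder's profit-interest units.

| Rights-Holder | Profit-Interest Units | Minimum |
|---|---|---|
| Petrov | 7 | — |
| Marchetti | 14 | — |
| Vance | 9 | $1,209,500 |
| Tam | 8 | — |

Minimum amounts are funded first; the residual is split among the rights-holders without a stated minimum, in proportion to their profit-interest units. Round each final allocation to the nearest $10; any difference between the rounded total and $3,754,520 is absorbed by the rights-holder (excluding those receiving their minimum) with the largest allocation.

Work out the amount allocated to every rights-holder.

Petrov: $614,320 | Marchetti: $1,228,630 | Vance: $1,209,500 | Tam: $702,070

Fund the minimums — Vance $1,209,500. Balance $2,545,020.
Balance split over remaining profit-interest units 29: Petrov 614,315.17 → $614,320; Marchetti 1,228,630.34 → $1,228,630; Tam 702,074.48 → $702,070.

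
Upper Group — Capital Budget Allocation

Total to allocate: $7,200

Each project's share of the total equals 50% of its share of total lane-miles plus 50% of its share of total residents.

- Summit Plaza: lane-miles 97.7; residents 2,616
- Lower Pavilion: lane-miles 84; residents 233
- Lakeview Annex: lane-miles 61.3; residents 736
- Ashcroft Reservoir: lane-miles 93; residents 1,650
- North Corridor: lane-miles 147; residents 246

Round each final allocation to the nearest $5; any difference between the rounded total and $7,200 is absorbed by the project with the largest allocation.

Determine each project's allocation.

Totals — lane-miles 483, residents 5,481.
Composite weights (50% lane-miles + 50% residents): Summit Plaza 0.3398; Lower Pavilion 0.1082; Lakeview Annex 0.1306; Ashcroft Reservoir 0.2468; North Corridor 0.1746.
Proportional shares: Summit Plaza 2,446.43; Lower Pavilion 779.12; Lakeview Annex 940.31; Ashcroft Reservoir 1,776.91; North Corridor 1,257.23.
Rounded to nearest $5: Summit Plaza $2,445; Lower Pavilion $780; Lakeview Annex $940; Ashcroft Reservoir $1,775; North Corridor $1,255. Sum = $7,195.
Difference $7,200 − $7,195 = +$5 applied to largest allocation (Summit Plaza): Summit Plaza becomes $2,450.

Summit Plaza: $2,450 · Lower Pavilion: $780 · Lakeview Annex: $940 · Ashcroft Reservoir: $1,775 · North Corridor: $1,255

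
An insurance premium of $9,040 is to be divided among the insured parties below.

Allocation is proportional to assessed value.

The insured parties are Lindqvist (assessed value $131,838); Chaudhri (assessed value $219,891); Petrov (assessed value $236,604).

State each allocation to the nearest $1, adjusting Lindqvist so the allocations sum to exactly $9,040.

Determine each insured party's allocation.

Lindqvist: $2,025 | Chaudhri: $3,379 | Petrov: $3,636

Sum of assessed value: 588,333.
Unrounded shares: Lindqvist 131,838/588,333 × $9,040 = 2,025.75; Chaudhri 219,891/588,333 × $9,040 = 3,378.72; Petrov 236,604/588,333 × $9,040 = 3,635.53.
After rounding ($1): Lindqvist $2,026; Chaudhri $3,379; Petrov $3,636. Sum = $9,041.
Difference $9,040 − $9,041 = −$1 applied to Lindqvist: Lindqvist becomes $2,025.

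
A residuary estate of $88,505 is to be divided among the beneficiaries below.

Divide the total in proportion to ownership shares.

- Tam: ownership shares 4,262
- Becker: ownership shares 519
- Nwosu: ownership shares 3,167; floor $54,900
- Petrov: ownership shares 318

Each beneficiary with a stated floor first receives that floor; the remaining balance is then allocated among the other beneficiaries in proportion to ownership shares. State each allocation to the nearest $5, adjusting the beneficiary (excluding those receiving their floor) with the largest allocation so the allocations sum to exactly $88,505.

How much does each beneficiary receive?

Minimums first: Nwosu $54,900. Residual $33,605.
Residual split over remaining ownership shares 5,099: Tam 28,088.74 → $28,090; Becker 3,420.47 → $3,420; Petrov 2,095.78 → $2,095.

Tam: $28,090 | Becker: $3,420 | Nwosu: $54,900 | Petrov: $2,095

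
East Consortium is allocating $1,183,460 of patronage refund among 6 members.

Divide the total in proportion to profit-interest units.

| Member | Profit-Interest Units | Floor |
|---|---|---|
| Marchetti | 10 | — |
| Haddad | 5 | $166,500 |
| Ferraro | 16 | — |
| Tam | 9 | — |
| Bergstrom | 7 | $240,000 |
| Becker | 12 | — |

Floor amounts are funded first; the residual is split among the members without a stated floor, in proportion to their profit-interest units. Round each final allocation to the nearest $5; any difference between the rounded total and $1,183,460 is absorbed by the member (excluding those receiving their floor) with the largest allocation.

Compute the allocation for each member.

Minimums first: Haddad $166,500; Bergstrom $240,000. Remaining pool $776,960.
Remaining pool split over remaining profit-interest units 47: Marchetti 165,310.64 → $165,310; Ferraro 264,497.02 → $264,495; Tam 148,779.57 → $148,780; Becker 198,372.77 → $198,375.

Marchetti: $165,310 · Haddad: $166,500 · Ferraro: $264,495 · Tam: $148,780 · Bergstrom: $240,000 · Becker: $198,375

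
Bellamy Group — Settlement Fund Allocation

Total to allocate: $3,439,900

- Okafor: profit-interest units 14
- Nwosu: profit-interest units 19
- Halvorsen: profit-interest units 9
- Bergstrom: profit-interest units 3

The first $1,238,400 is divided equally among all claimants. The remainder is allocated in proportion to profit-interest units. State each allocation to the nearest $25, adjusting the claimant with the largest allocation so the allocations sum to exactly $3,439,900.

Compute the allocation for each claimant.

$1,238,400 shared equally gives $309,600 per claimant.
Remainder $2,201,500 by profit-interest units (total 45): Okafor 684,911.11 → $684,900; Nwosu 929,522.22 → $929,525; Halvorsen 440,300.00 → $440,300; Bergstrom 146,766.67 → $146,775.
Totals: Okafor $309,600 + $684,900 = $994,500; Nwosu $309,600 + $929,525 = $1,239,125; Halvorsen $309,600 + $440,300 = $749,900; Bergstrom $309,600 + $146,775 = $456,375.

Okafor: $994,500 · Nwosu: $1,239,125 · Halvorsen: $749,900 · Bergstrom: $456,375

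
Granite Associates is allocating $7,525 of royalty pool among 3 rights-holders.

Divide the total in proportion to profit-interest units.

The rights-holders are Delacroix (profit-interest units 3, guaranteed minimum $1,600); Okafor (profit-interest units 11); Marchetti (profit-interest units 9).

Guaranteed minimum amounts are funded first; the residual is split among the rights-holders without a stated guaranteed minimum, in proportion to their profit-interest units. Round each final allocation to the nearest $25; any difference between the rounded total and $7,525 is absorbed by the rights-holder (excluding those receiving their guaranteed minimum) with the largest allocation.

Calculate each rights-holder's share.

Delacroix: $1,600; Okafor: $3,250; Marchetti: $2,675

Guaranteed amounts: Delacroix $1,600. Balance $5,925.
Balance split over remaining profit-interest units 20: Okafor 3,258.75 → $3,250; Marchetti 2,666.25 → $2,675.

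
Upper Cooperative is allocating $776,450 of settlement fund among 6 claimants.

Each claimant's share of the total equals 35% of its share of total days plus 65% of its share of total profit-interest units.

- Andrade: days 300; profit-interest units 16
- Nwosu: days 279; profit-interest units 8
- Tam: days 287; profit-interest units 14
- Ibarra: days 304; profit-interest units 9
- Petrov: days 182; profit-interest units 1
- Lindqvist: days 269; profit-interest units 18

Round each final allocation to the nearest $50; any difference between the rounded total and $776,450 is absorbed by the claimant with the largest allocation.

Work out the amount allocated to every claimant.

Andrade: $172,650 · Nwosu: $107,950 · Tam: $155,150 · Ibarra: $119,800 · Petrov: $38,150 · Lindqvist: $182,750

Days total 1,621; profit-interest units total 66.
Composite weights (35% days + 65% profit-interest units): Andrade 0.2224; Nwosu 0.1390; Tam 0.1998; Ibarra 0.1543; Petrov 0.0491; Lindqvist 0.2354.
Pro-rata amounts: Andrade 172,644.11; Nwosu 107,948.66; Tam 155,170.98; Ibarra 119,786.71; Petrov 38,158.80; Lindqvist 182,740.74.
After rounding ($50): Andrade $172,650; Nwosu $107,950; Tam $155,150; Ibarra $119,800; Petrov $38,150; Lindqvist $182,750. Sum = $776,450.
No rounding difference to absorb.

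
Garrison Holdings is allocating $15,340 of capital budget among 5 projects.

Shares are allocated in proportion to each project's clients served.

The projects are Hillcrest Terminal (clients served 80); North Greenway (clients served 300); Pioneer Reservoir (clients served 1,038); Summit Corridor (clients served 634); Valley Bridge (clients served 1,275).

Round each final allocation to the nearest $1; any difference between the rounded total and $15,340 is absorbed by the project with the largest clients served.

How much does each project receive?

Sum of clients served: 80 + 300 + 1,038 + 634 + 1,275 = 3,327.
Pro-rata amounts: Hillcrest Terminal 368.86; North Greenway 1,383.23; Pioneer Reservoir 4,785.97; Summit Corridor 2,923.22; Valley Bridge 5,878.72.
Rounded to nearest $1: Hillcrest Terminal $369; North Greenway $1,383; Pioneer Reservoir $4,786; Summit Corridor $2,923; Valley Bridge $5,879. Sum = $15,340.
Rounded total matches; no reconciliation needed.

Hillcrest Terminal: $369; North Greenway: $1,383; Pioneer Reservoir: $4,786; Summit Corridor: $2,923; Valley Bridge: $5,879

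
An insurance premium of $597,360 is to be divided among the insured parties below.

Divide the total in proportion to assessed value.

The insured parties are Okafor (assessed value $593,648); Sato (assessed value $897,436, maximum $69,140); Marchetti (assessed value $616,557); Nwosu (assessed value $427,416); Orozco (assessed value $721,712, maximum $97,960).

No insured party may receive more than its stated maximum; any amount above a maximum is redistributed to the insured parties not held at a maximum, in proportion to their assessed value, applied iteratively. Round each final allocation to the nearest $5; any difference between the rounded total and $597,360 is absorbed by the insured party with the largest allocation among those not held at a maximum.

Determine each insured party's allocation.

Okafor: $155,970; Sato: $69,140; Marchetti: $161,995; Nwosu: $112,295; Orozco: $97,960

Combined assessed value = 3,256,769.
Unconstrained shares: Okafor 108,887.54; Sato 164,608.66; Marchetti 113,089.53; Nwosu 78,397.09; Orozco 132,377.18.
Capped: Sato ($69,140), Orozco ($97,960); balance $430,260 reallocated over remaining assessed value 1,637,621.
Remaining shares: Okafor 155,971.98 → $155,970; Marchetti 161,990.97 → $161,990; Nwosu 112,297.05 → $112,295.
Rounding difference +$5 applied to Marchetti → $161,995.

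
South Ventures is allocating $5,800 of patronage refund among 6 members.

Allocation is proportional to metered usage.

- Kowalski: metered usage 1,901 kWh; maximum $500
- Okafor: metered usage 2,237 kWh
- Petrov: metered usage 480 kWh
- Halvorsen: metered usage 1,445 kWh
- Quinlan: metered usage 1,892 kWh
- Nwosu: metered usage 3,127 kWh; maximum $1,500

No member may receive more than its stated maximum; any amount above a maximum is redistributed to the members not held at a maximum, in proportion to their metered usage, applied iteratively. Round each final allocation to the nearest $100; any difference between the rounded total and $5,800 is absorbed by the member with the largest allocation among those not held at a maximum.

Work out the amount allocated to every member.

Kowalski: $500; Okafor: $1,400; Petrov: $300; Halvorsen: $900; Quinlan: $1,200; Nwosu: $1,500

Total metered usage = 11,082.
Unconstrained shares: Kowalski 994.93; Okafor 1,170.78; Petrov 251.22; Halvorsen 756.27; Quinlan 990.22; Nwosu 1,636.58.
Cap binds for Kowalski ($500), Nwosu ($1,500); remaining pool $3,800 reallocated over remaining metered usage 6,054.
Redistributed shares: Okafor 1,404.13 → $1,400; Petrov 301.29 → $300; Halvorsen 907.00 → $900; Quinlan 1,187.58 → $1,200.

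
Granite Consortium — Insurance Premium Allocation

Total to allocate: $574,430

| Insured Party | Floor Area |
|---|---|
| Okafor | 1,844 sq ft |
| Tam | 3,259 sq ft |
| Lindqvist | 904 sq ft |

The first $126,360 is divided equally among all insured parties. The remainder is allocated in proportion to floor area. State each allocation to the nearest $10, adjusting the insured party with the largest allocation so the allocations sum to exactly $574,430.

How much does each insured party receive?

Okafor: $179,670 | Tam: $285,210 | Lindqvist: $109,550

$126,360 shared equally gives $42,120 per insured party.
Remainder $448,070 by floor area (total 6,007): Okafor 137,546.38 → $137,550; Tam 243,093.08 → $243,090; Lindqvist 67,430.54 → $67,430.
Totals: Okafor $42,120 + $137,550 = $179,670; Tam $42,120 + $243,090 = $285,210; Lindqvist $42,120 + $67,430 = $109,550.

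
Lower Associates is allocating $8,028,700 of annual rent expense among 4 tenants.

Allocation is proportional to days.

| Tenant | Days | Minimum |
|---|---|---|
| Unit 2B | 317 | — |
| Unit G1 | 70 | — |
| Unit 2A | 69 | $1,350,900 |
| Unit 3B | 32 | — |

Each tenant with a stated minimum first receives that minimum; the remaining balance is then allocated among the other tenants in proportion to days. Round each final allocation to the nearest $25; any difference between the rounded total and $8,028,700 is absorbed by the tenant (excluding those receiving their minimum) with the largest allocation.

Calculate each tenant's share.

Unit 2B: $5,052,175 · Unit G1: $1,115,625 · Unit 2A: $1,350,900 · Unit 3B: $510,000

Fund the minimums — Unit 2A $1,350,900. Residual $6,677,800.
Residual split over remaining days 419: Unit 2B 5,052,178.04 → $5,052,175; Unit G1 1,115,622.91 → $1,115,625; Unit 3B 509,999.05 → $510,000.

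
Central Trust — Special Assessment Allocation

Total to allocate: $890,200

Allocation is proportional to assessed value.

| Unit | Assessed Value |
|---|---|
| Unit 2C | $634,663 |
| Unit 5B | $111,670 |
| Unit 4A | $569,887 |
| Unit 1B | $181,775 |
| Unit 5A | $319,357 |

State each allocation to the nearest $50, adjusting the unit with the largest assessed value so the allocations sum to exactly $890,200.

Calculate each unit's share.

Sum of assessed value: 1,817,352.
Pro-rata amounts: Unit 2C 634,663/1,817,352 × $890,200 = 310,879.24; Unit 5B 111,670/1,817,352 × $890,200 = 54,699.71; Unit 4A 569,887/1,817,352 × $890,200 = 279,149.78; Unit 1B 181,775/1,817,352 × $890,200 = 89,039.50; Unit 5A 319,357/1,817,352 × $890,200 = 156,431.78.
After rounding ($50): Unit 2C $310,900; Unit 5B $54,700; Unit 4A $279,150; Unit 1B $89,050; Unit 5A $156,450. Sum = $890,250.
Difference $890,200 − $890,250 = −$50 applied to largest assessed value (Unit 2C): Unit 2C becomes $310,850.

Unit 2C: $310,850 | Unit 5B: $54,700 | Unit 4A: $279,150 | Unit 1B: $89,050 | Unit 5A: $156,450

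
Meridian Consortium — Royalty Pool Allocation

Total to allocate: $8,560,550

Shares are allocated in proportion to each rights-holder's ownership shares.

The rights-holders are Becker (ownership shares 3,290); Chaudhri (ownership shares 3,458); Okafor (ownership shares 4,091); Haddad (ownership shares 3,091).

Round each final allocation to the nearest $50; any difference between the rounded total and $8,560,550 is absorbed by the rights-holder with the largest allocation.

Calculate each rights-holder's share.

Becker: $2,021,850 · Chaudhri: $2,125,100 · Okafor: $2,514,050 · Haddad: $1,899,550

Sum of ownership shares: 13,930.
Unrounded shares: Becker 3,290/13,930 × $8,560,550 = 2,021,838.44; Chaudhri 3,458/13,930 × $8,560,550 = 2,125,081.26; Okafor 4,091/13,930 × $8,560,550 = 2,514,085.43; Haddad 3,091/13,930 × $8,560,550 = 1,899,544.87.
Rounded to nearest $50: Becker $2,021,850; Chaudhri $2,125,100; Okafor $2,514,100; Haddad $1,899,550. Sum = $8,560,600.
Difference $8,560,550 − $8,560,600 = −$50 applied to largest allocation (Okafor): Okafor becomes $2,514,050.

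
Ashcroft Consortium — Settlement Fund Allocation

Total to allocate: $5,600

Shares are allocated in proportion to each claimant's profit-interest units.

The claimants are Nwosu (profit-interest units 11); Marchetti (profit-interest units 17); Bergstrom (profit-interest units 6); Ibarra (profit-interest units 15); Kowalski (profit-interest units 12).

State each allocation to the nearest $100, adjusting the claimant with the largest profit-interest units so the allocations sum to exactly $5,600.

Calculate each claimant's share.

Nwosu: $1,000 · Marchetti: $1,500 · Bergstrom: $600 · Ibarra: $1,400 · Kowalski: $1,100

Profit-interest units total: 11 + 17 + 6 + 15 + 12 = 61.
Raw shares: Nwosu 1,009.84; Marchetti 1,560.66; Bergstrom 550.82; Ibarra 1,377.05; Kowalski 1,101.64.
Rounded to nearest $100: Nwosu $1,000; Marchetti $1,600; Bergstrom $600; Ibarra $1,400; Kowalski $1,100. Sum = $5,700.
Difference $5,600 − $5,700 = −$100 applied to largest profit-interest units (Marchetti): Marchetti becomes $1,500.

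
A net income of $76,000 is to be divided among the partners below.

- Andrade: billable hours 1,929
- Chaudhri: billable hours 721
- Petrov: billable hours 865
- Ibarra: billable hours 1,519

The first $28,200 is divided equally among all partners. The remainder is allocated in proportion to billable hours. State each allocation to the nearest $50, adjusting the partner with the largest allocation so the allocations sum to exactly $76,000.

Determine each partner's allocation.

Andrade: $25,400; Chaudhri: $13,900; Petrov: $15,250; Ibarra: $21,450

Equal tier: $28,200 ÷ 4 = $7,050 apiece.
Remainder $47,800 by billable hours (total 5,034): Andrade 18,316.69 → $18,300; Chaudhri 6,846.21 → $6,850; Petrov 8,213.55 → $8,200; Ibarra 14,423.56 → $14,400.
Rounding difference +$50 on remainder applied to Andrade.
Totals: Andrade $7,050 + $18,350 = $25,400; Chaudhri $7,050 + $6,850 = $13,900; Petrov $7,050 + $8,200 = $15,250; Ibarra $7,050 + $14,400 = $21,450.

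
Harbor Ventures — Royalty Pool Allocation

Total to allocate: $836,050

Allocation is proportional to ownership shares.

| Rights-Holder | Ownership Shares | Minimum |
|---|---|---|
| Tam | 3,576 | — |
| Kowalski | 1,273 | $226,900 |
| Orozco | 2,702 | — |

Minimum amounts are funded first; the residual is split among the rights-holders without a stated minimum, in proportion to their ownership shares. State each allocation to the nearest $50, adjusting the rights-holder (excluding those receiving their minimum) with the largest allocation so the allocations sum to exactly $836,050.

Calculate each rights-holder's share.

Tam: $347,000 | Kowalski: $226,900 | Orozco: $262,150

Guaranteed amounts: Kowalski $226,900. Balance $609,150.
Balance split over remaining ownership shares 6,278: Tam 346,976.81 → $347,000; Orozco 262,173.19 → $262,150.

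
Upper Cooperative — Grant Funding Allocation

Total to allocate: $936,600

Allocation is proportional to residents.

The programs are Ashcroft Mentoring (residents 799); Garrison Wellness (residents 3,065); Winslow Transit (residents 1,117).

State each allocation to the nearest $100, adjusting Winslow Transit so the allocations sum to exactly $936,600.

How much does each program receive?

Ashcroft Mentoring: $150,200 | Garrison Wellness: $576,300 | Winslow Transit: $210,100

Combined residents = 4,981.
Raw shares: Ashcroft Mentoring 799/4,981 × $936,600 = 150,239.59; Garrison Wellness 3,065/4,981 × $936,600 = 576,325.84; Winslow Transit 1,117/4,981 × $936,600 = 210,034.57.
After rounding ($100): Ashcroft Mentoring $150,200; Garrison Wellness $576,300; Winslow Transit $210,000. Sum = $936,500.
Difference $936,600 − $936,500 = +$100 applied to Winslow Transit: Winslow Transit becomes $210,100.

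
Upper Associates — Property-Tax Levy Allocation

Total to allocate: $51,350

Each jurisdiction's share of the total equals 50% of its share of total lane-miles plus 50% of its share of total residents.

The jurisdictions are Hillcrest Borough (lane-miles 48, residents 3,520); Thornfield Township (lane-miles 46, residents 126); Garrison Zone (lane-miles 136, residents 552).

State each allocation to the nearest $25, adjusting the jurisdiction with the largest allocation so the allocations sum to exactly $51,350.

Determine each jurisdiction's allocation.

Lane-miles total 230; residents total 4,198.
Composite weights (50% lane-miles + 50% residents): Hillcrest Borough 0.5236; Thornfield Township 0.1150; Garrison Zone 0.3614.
Raw shares: Hillcrest Borough 26,886.61; Thornfield Township 5,905.62; Garrison Zone 18,557.78.
Rounded to nearest $25: Hillcrest Borough $26,875; Thornfield Township $5,900; Garrison Zone $18,550. Sum = $51,325.
Difference $51,350 − $51,325 = +$25 applied to largest allocation (Hillcrest Borough): Hillcrest Borough becomes $26,900.

Hillcrest Borough: $26,900; Thornfield Township: $5,900; Garrison Zone: $18,550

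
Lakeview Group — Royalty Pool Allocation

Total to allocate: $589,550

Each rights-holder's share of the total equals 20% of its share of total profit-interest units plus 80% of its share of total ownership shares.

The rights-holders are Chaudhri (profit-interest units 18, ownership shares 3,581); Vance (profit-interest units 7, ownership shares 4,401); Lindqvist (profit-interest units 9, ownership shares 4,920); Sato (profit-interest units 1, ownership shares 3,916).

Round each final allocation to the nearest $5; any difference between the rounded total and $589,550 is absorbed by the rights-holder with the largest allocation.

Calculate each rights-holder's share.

Totals — profit-interest units 35, ownership shares 16,818.
Composite weights (20% profit-interest units + 80% ownership shares): Chaudhri 0.2732; Vance 0.2493; Lindqvist 0.2855; Sato 0.1920.
Proportional shares: Chaudhri 161,064.14; Vance 147,002.60; Lindqvist 168,295.03; Sato 113,188.23.
At nearest $5: Chaudhri $161,065; Vance $147,005; Lindqvist $168,295; Sato $113,190. Sum = $589,555.
Difference $589,550 − $589,555 = −$5 applied to largest allocation (Lindqvist): Lindqvist becomes $168,290.

Chaudhri: $161,065; Vance: $147,005; Lindqvist: $168,290; Sato: $113,190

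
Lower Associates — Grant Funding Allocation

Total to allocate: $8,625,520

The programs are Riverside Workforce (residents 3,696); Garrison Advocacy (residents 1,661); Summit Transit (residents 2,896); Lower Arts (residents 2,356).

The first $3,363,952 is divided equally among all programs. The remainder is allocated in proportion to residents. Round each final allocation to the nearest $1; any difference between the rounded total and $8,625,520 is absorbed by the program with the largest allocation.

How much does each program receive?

Equal tier: $3,363,952 ÷ 4 = $840,988 apiece.
Remainder $5,261,568 by residents (total 10,609): Riverside Workforce 1,833,043.20 → $1,833,043; Garrison Advocacy 823,778.34 → $823,778; Summit Transit 1,436,280.60 → $1,436,281; Lower Arts 1,168,465.85 → $1,168,466.
Totals: Riverside Workforce $840,988 + $1,833,043 = $2,674,031; Garrison Advocacy $840,988 + $823,778 = $1,664,766; Summit Transit $840,988 + $1,436,281 = $2,277,269; Lower Arts $840,988 + $1,168,466 = $2,009,454.

Riverside Workforce: $2,674,031; Garrison Advocacy: $1,664,766; Summit Transit: $2,277,269; Lower Arts: $2,009,454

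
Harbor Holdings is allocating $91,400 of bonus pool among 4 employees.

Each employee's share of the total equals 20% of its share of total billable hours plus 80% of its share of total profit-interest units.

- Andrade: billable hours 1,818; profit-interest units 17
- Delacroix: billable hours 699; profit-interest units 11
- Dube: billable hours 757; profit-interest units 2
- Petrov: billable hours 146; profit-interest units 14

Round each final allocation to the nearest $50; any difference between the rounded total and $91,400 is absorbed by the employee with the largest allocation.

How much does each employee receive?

Billable hours total 3,420; profit-interest units total 44.
Combined weights (20% billable hours + 80% profit-interest units): Andrade 0.4154; Delacroix 0.2409; Dube 0.0806; Petrov 0.2631.
Raw shares: Andrade 37,968.17; Delacroix 22,016.18; Dube 7,369.82; Petrov 24,045.83.
At nearest $50: Andrade $37,950; Delacroix $22,000; Dube $7,350; Petrov $24,050. Sum = $91,350.
Difference $91,400 − $91,350 = +$50 applied to largest allocation (Andrade): Andrade becomes $38,000.

Andrade: $38,000; Delacroix: $22,000; Dube: $7,350; Petrov: $24,050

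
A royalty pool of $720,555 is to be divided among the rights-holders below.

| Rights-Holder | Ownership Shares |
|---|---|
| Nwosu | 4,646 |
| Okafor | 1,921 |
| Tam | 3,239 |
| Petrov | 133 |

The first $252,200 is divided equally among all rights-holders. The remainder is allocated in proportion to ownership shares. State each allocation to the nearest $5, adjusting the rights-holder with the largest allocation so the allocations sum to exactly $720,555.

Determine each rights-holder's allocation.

Nwosu: $281,985 | Okafor: $153,575 | Tam: $215,680 | Petrov: $69,315

Equal tier: $252,200 ÷ 4 = $63,050 apiece.
Remainder $468,355 by ownership shares (total 9,939): Nwosu 218,933.23 → $218,935; Okafor 90,523.19 → $90,525; Tam 152,631.24 → $152,630; Petrov 6,267.35 → $6,265.
Totals: Nwosu $63,050 + $218,935 = $281,985; Okafor $63,050 + $90,525 = $153,575; Tam $63,050 + $152,630 = $215,680; Petrov $63,050 + $6,265 = $69,315.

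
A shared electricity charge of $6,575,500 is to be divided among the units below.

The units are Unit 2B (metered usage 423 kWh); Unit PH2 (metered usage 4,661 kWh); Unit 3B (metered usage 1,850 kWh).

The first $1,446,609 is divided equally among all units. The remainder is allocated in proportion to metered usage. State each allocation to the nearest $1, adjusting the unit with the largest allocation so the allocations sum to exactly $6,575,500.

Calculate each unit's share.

Unit 2B: $795,085 · Unit PH2: $3,929,817 · Unit 3B: $1,850,598

Equal tier: $1,446,609 ÷ 3 = $482,203 apiece.
Remainder $5,128,891 by metered usage (total 6,934): Unit 2B 312,881.58 → $312,882; Unit PH2 3,447,614.79 → $3,447,615; Unit 3B 1,368,394.63 → $1,368,395.
Rounding difference −$1 on remainder applied to Unit PH2.
Totals: Unit 2B $482,203 + $312,882 = $795,085; Unit PH2 $482,203 + $3,447,614 = $3,929,817; Unit 3B $482,203 + $1,368,395 = $1,850,598.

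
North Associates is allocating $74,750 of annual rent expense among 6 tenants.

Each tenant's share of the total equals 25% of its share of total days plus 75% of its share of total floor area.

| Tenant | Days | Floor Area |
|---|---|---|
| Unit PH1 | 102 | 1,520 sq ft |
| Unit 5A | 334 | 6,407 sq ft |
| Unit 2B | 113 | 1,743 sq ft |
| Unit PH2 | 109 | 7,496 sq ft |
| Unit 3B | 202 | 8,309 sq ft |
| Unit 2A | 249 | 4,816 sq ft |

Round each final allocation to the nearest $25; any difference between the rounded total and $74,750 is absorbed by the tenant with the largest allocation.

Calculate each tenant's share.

Unit PH1: $4,525 | Unit 5A: $17,475 | Unit 2B: $5,125 | Unit PH2: $15,700 | Unit 3B: $18,825 | Unit 2A: $13,100

Days total 1,109; floor area total 30,291.
Composite weights (25% days + 75% floor area): Unit PH1 0.0606; Unit 5A 0.2339; Unit 2B 0.0686; Unit PH2 0.2102; Unit 3B 0.2513; Unit 2A 0.1754.
Pro-rata amounts: Unit PH1 4,531.99; Unit 5A 17,486.21; Unit 2B 5,130.08; Unit PH2 15,710.31; Unit 3B 18,782.13; Unit 2A 13,109.28.
At nearest $25: Unit PH1 $4,525; Unit 5A $17,475; Unit 2B $5,125; Unit PH2 $15,700; Unit 3B $18,775; Unit 2A $13,100. Sum = $74,700.
Difference $74,750 − $74,700 = +$50 applied to largest allocation (Unit 3B): Unit 3B becomes $18,825.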